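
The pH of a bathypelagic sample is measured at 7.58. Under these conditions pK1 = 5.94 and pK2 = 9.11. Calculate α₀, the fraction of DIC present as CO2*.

α₀ = 1 / (1 + K1/[H⁺] + K1K2/[H⁺]²) = 1 / (1 + 10^+1.64 + 10^+0.11)
   = 1 / (1 + 43.652 + 1.2882) = 1/45.940 = 0.02177

α₀ = 0.0218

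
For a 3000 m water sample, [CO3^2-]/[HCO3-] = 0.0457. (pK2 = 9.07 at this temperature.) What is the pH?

From K2 = [H⁺][CO3^2-]/[HCO3-]:  pH = pK2 + log₁₀([CO3^2-]/[HCO3-])
log₁₀(0.0457) = -1.340
pH = 9.07 + (-1.340) = 7.73

pH = 7.73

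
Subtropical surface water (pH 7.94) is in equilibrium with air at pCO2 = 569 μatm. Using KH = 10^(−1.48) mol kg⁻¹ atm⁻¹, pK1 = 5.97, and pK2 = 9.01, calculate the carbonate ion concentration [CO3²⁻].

[CO2*] = KH · pCO2 = 10^(−1.48) × 569×10^-6 = 1.884×10^-5 mol/kg
α₀ = 1/(1 + K1/[H⁺] + K1K2/[H⁺]²) = 1/(1 + 10^+1.97 + 10^+0.90) = 0.009778
DIC = [CO2*]/α₀ = 1.884×10^-5 / 0.009778 = 1.927 mmol/kg
[CO3²⁻] = α₂·DIC; α₂ = 0.07767, so [CO3²⁻] = 0.07767 × 1.927 = 0.150 mmol/kg

[CO3²⁻] = 0.150 mmol/kg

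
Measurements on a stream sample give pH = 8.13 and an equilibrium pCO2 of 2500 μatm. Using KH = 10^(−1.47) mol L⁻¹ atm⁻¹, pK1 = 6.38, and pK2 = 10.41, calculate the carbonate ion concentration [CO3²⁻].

[CO3²⁻] = 0.0250 mmol/L

[CO2*] = KH · pCO2 = 10^(−1.47) × 2500×10^-6 = 8.471×10^-5 mol/L
α₀ = 1/(1 + K1/[H⁺] + K1K2/[H⁺]²) = 1/(1 + 10^+1.75 + 10^-0.53) = 0.01738
DIC = [CO2*]/α₀ = 8.471×10^-5 / 0.01738 = 4.873 mmol/L
[CO3²⁻] = α₂·DIC; α₂ = 0.005130, so [CO3²⁻] = 0.005130 × 4.873 = 0.0250 mmol/L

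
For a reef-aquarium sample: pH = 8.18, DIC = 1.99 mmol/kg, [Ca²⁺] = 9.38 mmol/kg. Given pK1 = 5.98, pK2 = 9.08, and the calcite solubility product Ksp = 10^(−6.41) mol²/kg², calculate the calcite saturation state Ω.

Ω = 5.33

α₂ = 1 / (1 + [H⁺]/K2 + [H⁺]²/(K1K2)) = 1 / (1 + 10^+0.90 + 10^-1.30)
   = 1 / (1 + 7.9433 + 0.050119) = 1/8.9934 = 0.1112
[CO3²⁻] = α₂ × DIC = 0.1112 × 1.99 = 0.2213 mmol/kg
Ksp = 10^(−6.41) = 3.890×10^-7
Ω = [Ca²⁺][CO3²⁻]/Ksp = (9.38×10^-3)(2.213×10^-4) / 3.890×10^-7 = 5.33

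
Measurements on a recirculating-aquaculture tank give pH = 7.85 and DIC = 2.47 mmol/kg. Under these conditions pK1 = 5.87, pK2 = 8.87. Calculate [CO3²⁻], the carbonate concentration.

[CO3²⁻] = 0.213 mmol/kg

α₂ = 1 / (1 + [H⁺]/K2 + [H⁺]²/(K1K2)) = 1 / (1 + 10^+1.02 + 10^-0.96)
   = 1 / (1 + 10.471 + 0.10965) = 1/11.581 = 0.08635
[CO3²⁻] = α₂ × DIC = 0.08635 × 2.47 = 0.213 mmol/kg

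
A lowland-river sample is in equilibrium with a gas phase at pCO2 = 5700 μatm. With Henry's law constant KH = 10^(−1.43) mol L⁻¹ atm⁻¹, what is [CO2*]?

[CO2*] = 212 μmol/L

KH = 10^(−1.43) = 3.715×10^-2 mol L⁻¹ atm⁻¹
[CO2*] = KH · pCO2 = 3.715×10^-2 × 5700×10^-6 atm = 2.12×10^-4 mol/L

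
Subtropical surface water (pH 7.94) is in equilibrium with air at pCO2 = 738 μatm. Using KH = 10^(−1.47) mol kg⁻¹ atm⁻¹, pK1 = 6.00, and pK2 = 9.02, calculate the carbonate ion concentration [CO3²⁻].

[CO3²⁻] = 0.181 mmol/kg

[CO2*] = KH · pCO2 = 10^(−1.47) × 738×10^-6 = 2.501×10^-5 mol/kg
α₀ = 1/(1 + K1/[H⁺] + K1K2/[H⁺]²) = 1/(1 + 10^+1.94 + 10^+0.86) = 0.01049
DIC = [CO2*]/α₀ = 2.501×10^-5 / 0.01049 = 2.384 mmol/kg
[CO3²⁻] = α₂·DIC; α₂ = 0.07598, so [CO3²⁻] = 0.07598 × 2.384 = 0.181 mmol/kg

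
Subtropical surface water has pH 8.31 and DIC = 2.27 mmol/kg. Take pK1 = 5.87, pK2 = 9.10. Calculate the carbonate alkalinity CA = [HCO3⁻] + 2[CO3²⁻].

CA = 2.58 mmol/kg

CA = [HCO3⁻] + 2[CO3²⁻] = (α₁ + 2α₂)·DIC
At pH 8.31: [H⁺]/K1 = 10^-2.44 = 0.0036308, K2/[H⁺] = 10^-0.79 = 0.16218
α₁ = 1/(1 + 0.0036308 + 0.16218) = 1/1.1658 = 0.8578; α₂ = α₁·K2/[H⁺] = 0.1391
α₁ + 2α₂ = 1.1360
CA = 1.1360 × 2.27 = 2.58 mmol/kg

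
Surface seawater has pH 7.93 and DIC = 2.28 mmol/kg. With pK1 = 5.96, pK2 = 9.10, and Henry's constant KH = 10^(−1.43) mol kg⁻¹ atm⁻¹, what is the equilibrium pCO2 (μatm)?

pCO2 = 610 μatm

α₀ = 1 / (1 + K1/[H⁺] + K1K2/[H⁺]²) = 1 / (1 + 10^+1.97 + 10^+0.80)
   = 1 / (1 + 93.325 + 6.3096) = 1/100.64 = 0.009937
[CO2*] = α₀ × DIC = 0.009937 × 2.28 = 0.02266 mmol/kg
pCO2 = [CO2*]/KH = 2.266×10^-5 / 3.715×10^-2 = 610 μatm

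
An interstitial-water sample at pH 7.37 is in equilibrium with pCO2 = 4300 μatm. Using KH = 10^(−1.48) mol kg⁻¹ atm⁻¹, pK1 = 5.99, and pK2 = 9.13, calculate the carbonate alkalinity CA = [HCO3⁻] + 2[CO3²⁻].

[CO2*] = KH · pCO2 = 10^(−1.48) × 4300×10^-6 = 1.424×10^-4 mol/kg
α₀ = 1/(1 + K1/[H⁺] + K1K2/[H⁺]²) = 1/(1 + 10^+1.38 + 10^-0.38) = 0.03936
DIC = [CO2*]/α₀ = 1.424×10^-4 / 0.03936 = 3.617 mmol/kg
CA = (α₁ + 2α₂)·DIC = (0.9442 + 2×0.01641) × 3.617 = 3.53 mmol/kg

CA = 3.53 mmol/kg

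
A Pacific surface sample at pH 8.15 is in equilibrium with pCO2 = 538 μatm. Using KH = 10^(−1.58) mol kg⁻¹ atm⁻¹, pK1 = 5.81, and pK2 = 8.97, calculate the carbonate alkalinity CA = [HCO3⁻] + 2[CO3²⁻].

[CO2*] = KH · pCO2 = 10^(−1.58) × 538×10^-6 = 1.415×10^-5 mol/kg
α₀ = 1/(1 + K1/[H⁺] + K1K2/[H⁺]²) = 1/(1 + 10^+2.34 + 10^+1.52) = 0.003954
DIC = [CO2*]/α₀ = 1.415×10^-5 / 0.003954 = 3.579 mmol/kg
CA = (α₁ + 2α₂)·DIC = (0.8651 + 2×0.1309) × 3.579 = 4.03 mmol/kg

CA = 4.03 mmol/kg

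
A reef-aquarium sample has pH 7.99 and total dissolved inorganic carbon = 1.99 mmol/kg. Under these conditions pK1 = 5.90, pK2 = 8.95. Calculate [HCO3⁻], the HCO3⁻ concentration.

[HCO3⁻] = 1.78 mmol/kg

α₁ = 1 / (1 + [H⁺]/K1 + K2/[H⁺]) = 1 / (1 + 10^-2.09 + 10^-0.96)
   = 1 / (1 + 0.0081283 + 0.10965) = 1/1.1178 = 0.8946
[HCO3⁻] = α₁ × DIC = 0.8946 × 1.99 = 1.78 mmol/kg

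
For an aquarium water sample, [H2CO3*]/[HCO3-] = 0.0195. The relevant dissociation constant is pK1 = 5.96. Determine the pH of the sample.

pH = 7.67

From K1 = [H⁺][HCO3-]/[H2CO3*]:  pH = pK1 − log₁₀([H2CO3*]/[HCO3-])
log₁₀(0.0195) = -1.710
pH = 5.96 − (-1.710) = 7.67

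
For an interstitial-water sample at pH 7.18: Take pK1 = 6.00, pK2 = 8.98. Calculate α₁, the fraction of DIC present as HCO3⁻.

α₁ = 1 / (1 + [H⁺]/K1 + K2/[H⁺]) = 1 / (1 + 10^-1.18 + 10^-1.80)
   = 1 / (1 + 0.066069 + 0.015849) = 1/1.0819 = 0.9243

α₁ = 0.924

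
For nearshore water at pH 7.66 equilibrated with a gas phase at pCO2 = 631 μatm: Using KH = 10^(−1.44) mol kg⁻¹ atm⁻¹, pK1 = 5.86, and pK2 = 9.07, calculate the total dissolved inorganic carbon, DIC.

[CO2*] = KH · pCO2 = 10^(−1.44) × 631×10^-6 = 2.291×10^-5 mol/kg
α₀ = 1/(1 + K1/[H⁺] + K1K2/[H⁺]²) = 1/(1 + 10^+1.80 + 10^+0.39) = 0.01503
DIC = [CO2*]/α₀ = 2.291×10^-5 / 0.01503 = 1.52 mmol/kg

DIC = 1.52 mmol/kg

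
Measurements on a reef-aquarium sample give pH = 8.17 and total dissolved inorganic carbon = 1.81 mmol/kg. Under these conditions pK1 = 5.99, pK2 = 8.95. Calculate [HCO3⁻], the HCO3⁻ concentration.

α₁ = 1 / (1 + [H⁺]/K1 + K2/[H⁺]) = 1 / (1 + 10^-2.18 + 10^-0.78)
   = 1 / (1 + 0.0066069 + 0.16596) = 1/1.1726 = 0.8528
[HCO3⁻] = α₁ × DIC = 0.8528 × 1.81 = 1.54 mmol/kg

[HCO3⁻] = 1.54 mmol/kg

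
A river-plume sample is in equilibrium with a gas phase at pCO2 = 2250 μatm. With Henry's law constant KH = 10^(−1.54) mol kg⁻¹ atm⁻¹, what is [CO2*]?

[CO2*] = 64.9 μmol/kg

KH = 10^(−1.54) = 2.884×10^-2 mol kg⁻¹ atm⁻¹
[CO2*] = KH · pCO2 = 2.884×10^-2 × 2250×10^-6 atm = 6.49×10^-5 mol/kg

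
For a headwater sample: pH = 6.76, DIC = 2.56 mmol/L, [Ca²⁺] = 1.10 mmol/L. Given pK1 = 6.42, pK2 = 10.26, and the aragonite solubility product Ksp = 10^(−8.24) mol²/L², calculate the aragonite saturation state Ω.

Ω = 0.106

α₂ = 1 / (1 + [H⁺]/K2 + [H⁺]²/(K1K2)) = 1 / (1 + 10^+3.50 + 10^+3.16)
   = 1 / (1 + 3162.3 + 1445.4) = 1/4608.7 = 0.0002170
[CO3²⁻] = α₂ × DIC = 0.0002170 × 2.56 = 0.0005555 mmol/L = 0.5555 μmol/L
Ksp = 10^(−8.24) = 5.754×10^-9
Ω = [Ca²⁺][CO3²⁻]/Ksp = (1.10×10^-3)(5.555×10^-7) / 5.754×10^-9 = 0.106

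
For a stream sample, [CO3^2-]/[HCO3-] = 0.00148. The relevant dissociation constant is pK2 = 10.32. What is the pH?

pH = 7.49

From K2 = [H⁺][CO3^2-]/[HCO3-]:  pH = pK2 + log₁₀([CO3^2-]/[HCO3-])
log₁₀(0.00148) = -2.830
pH = 10.32 + (-2.830) = 7.49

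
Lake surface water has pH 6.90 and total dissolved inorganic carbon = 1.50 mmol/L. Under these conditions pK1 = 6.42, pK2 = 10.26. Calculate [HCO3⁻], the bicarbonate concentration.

[HCO3⁻] = 1.13 mmol/L

α₁ = 1 / (1 + [H⁺]/K1 + K2/[H⁺]) = 1 / (1 + 10^-0.48 + 10^-3.36)
   = 1 / (1 + 0.33113 + 0.00043652) = 1/1.3316 = 0.7510
[HCO3⁻] = α₁ × DIC = 0.7510 × 1.50 = 1.13 mmol/L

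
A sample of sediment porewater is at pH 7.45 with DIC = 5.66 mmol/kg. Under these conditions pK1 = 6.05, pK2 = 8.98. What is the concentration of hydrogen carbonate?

α₁ = 1 / (1 + [H⁺]/K1 + K2/[H⁺]) = 1 / (1 + 10^-1.40 + 10^-1.53)
   = 1 / (1 + 0.039811 + 0.029512) = 1/1.0693 = 0.9352
[HCO3⁻] = α₁ × DIC = 0.9352 × 5.66 = 5.29 mmol/kg

[HCO3⁻] = 5.29 mmol/kg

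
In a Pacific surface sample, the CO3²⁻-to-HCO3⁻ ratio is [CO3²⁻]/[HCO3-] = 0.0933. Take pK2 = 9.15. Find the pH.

pH = 8.12

From K2 = [H⁺][CO3²⁻]/[HCO3-]:  pH = pK2 + log₁₀([CO3²⁻]/[HCO3-])
log₁₀(0.0933) = -1.030
pH = 9.15 + (-1.030) = 8.12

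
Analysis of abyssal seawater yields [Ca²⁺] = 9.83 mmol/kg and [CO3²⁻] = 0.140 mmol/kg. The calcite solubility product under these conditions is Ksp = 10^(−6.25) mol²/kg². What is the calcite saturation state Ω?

Ω = 2.45

Ksp = 10^(−6.25) = 5.623×10^-7
Ω = [Ca²⁺][CO3²⁻]/Ksp = (9.83×10^-3)(0.140×10^-3) / 5.623×10^-7 = 2.45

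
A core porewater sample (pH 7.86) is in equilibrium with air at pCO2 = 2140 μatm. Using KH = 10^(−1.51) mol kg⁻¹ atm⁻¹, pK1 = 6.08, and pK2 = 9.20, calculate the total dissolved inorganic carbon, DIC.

[CO2*] = KH · pCO2 = 10^(−1.51) × 2140×10^-6 = 6.613×10^-5 mol/kg
α₀ = 1/(1 + K1/[H⁺] + K1K2/[H⁺]²) = 1/(1 + 10^+1.78 + 10^+0.44) = 0.01562
DIC = [CO2*]/α₀ = 6.613×10^-5 / 0.01562 = 4.23 mmol/kg

DIC = 4.23 mmol/kg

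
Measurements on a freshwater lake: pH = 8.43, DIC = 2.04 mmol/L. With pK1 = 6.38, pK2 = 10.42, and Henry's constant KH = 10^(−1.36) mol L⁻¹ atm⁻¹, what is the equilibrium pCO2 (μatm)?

α₀ = 1 / (1 + K1/[H⁺] + K1K2/[H⁺]²) = 1 / (1 + 10^+2.05 + 10^+0.06)
   = 1 / (1 + 112.20 + 1.1482) = 1/114.35 = 0.008745
[CO2*] = α₀ × DIC = 0.008745 × 2.04 = 0.01784 mmol/L = 17.84 μmol/L
pCO2 = [CO2*]/KH = 1.784×10^-5 / 4.365×10^-2 = 409 μatm

pCO2 = 409 μatm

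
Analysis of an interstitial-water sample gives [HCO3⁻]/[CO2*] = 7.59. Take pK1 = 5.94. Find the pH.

pH = 6.82

From K1 = [H⁺][HCO3⁻]/[CO2*]:  pH = pK1 + log₁₀([HCO3⁻]/[CO2*])
log₁₀(7.59) = +0.880
pH = 5.94 + (+0.880) = 6.82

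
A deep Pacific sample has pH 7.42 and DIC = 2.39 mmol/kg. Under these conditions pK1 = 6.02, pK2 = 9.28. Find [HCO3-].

[HCO3⁻] = 2.27 mmol/kg

α₁ = 1 / (1 + [H⁺]/K1 + K2/[H⁺]) = 1 / (1 + 10^-1.40 + 10^-1.86)
   = 1 / (1 + 0.039811 + 0.013804) = 1/1.0536 = 0.9491
[HCO3⁻] = α₁ × DIC = 0.9491 × 2.39 = 2.27 mmol/kg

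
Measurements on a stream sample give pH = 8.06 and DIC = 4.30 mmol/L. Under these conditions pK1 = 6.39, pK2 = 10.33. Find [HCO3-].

[HCO3⁻] = 4.19 mmol/L

α₁ = 1 / (1 + [H⁺]/K1 + K2/[H⁺]) = 1 / (1 + 10^-1.67 + 10^-2.27)
   = 1 / (1 + 0.021380 + 0.0053703) = 1/1.0267 = 0.9739
[HCO3⁻] = α₁ × DIC = 0.9739 × 4.30 = 4.19 mmol/L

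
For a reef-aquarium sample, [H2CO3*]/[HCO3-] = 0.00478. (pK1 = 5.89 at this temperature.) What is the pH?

pH = 8.21

From K1 = [H⁺][HCO3-]/[H2CO3*]:  pH = pK1 − log₁₀([H2CO3*]/[HCO3-])
log₁₀(0.00478) = -2.321
pH = 5.89 − (-2.321) = 8.21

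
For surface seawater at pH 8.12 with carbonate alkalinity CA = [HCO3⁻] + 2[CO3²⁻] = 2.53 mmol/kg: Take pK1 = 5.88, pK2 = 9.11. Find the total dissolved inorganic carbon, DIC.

CA = [HCO3⁻] + 2[CO3²⁻] = (α₁ + 2α₂)·DIC
At pH 8.12: [H⁺]/K1 = 10^-2.24 = 0.0057544, K2/[H⁺] = 10^-0.99 = 0.10233
α₁ = 1/(1 + 0.0057544 + 0.10233) = 1/1.1081 = 0.9025; α₂ = α₁·K2/[H⁺] = 0.09235
α₁ + 2α₂ = 1.0872
DIC = CA / (α₁ + 2α₂) = 2.53 / 1.0872 = 2.33 mmol/kg

DIC = 2.33 mmol/kg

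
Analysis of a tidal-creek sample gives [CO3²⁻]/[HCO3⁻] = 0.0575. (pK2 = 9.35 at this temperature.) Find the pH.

From K2 = [H⁺][CO3²⁻]/[HCO3⁻]:  pH = pK2 + log₁₀([CO3²⁻]/[HCO3⁻])
log₁₀(0.0575) = -1.240
pH = 9.35 + (-1.240) = 8.11

pH = 8.11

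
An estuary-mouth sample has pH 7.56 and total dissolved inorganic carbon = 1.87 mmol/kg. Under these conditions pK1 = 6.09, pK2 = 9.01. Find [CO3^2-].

α₂ = 1 / (1 + [H⁺]/K2 + [H⁺]²/(K1K2)) = 1 / (1 + 10^+1.45 + 10^-0.02)
   = 1 / (1 + 28.184 + 0.95499) = 1/30.139 = 0.03318
[CO3²⁻] = α₂ × DIC = 0.03318 × 1.87 = 0.0620 mmol/kg

[CO3²⁻] = 0.0620 mmol/kg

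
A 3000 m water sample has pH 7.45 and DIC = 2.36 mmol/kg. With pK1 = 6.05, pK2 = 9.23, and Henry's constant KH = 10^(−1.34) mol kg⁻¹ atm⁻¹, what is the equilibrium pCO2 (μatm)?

pCO2 = 1950 μatm

α₀ = 1 / (1 + K1/[H⁺] + K1K2/[H⁺]²) = 1 / (1 + 10^+1.40 + 10^-0.38)
   = 1 / (1 + 25.119 + 0.41687) = 1/26.536 = 0.03769
[CO2*] = α₀ × DIC = 0.03769 × 2.36 = 0.08894 mmol/kg
pCO2 = [CO2*]/KH = 8.894×10^-5 / 4.571×10^-2 = 1950 μatm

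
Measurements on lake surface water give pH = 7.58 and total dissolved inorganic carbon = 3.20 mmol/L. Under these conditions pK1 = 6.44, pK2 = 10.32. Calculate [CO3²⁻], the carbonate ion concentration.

α₂ = 1 / (1 + [H⁺]/K2 + [H⁺]²/(K1K2)) = 1 / (1 + 10^+2.74 + 10^+1.60)
   = 1 / (1 + 549.54 + 39.811) = 1/590.35 = 0.001694
[CO3²⁻] = α₂ × DIC = 0.001694 × 3.20 = 0.00542 mmol/L = 5.42 μmol/L

[CO3²⁻] = 5.42 μmol/L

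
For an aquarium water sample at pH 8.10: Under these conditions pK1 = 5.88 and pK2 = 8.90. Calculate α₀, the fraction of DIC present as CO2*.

α₀ = 0.00517

α₀ = 1 / (1 + K1/[H⁺] + K1K2/[H⁺]²) = 1 / (1 + 10^+2.22 + 10^+1.42)
   = 1 / (1 + 165.96 + 26.303) = 1/193.26 = 0.005174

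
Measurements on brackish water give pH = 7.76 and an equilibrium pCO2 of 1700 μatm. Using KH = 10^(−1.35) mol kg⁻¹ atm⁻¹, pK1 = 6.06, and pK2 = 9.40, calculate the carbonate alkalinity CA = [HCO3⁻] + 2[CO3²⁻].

[CO2*] = KH · pCO2 = 10^(−1.35) × 1700×10^-6 = 7.594×10^-5 mol/kg
α₀ = 1/(1 + K1/[H⁺] + K1K2/[H⁺]²) = 1/(1 + 10^+1.70 + 10^+0.06) = 0.01913
DIC = [CO2*]/α₀ = 7.594×10^-5 / 0.01913 = 3.969 mmol/kg
CA = (α₁ + 2α₂)·DIC = (0.9589 + 2×0.02197) × 3.969 = 3.98 mmol/kg

CA = 3.98 mmol/kg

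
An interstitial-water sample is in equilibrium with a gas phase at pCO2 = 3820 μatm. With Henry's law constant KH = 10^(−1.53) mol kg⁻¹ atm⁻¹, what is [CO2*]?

KH = 10^(−1.53) = 2.951×10^-2 mol kg⁻¹ atm⁻¹
[CO2*] = KH · pCO2 = 2.951×10^-2 × 3820×10^-6 atm = 1.13×10^-4 mol/kg

[CO2*] = 113 μmol/kg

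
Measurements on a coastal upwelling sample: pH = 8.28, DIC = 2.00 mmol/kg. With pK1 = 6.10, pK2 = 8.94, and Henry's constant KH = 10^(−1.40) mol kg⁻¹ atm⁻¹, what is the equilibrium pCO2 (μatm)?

pCO2 = 271 μatm

α₀ = 1 / (1 + K1/[H⁺] + K1K2/[H⁺]²) = 1 / (1 + 10^+2.18 + 10^+1.52)
   = 1 / (1 + 151.36 + 33.113) = 1/185.47 = 0.005392
[CO2*] = α₀ × DIC = 0.005392 × 2.00 = 0.01078 mmol/kg = 10.78 μmol/kg
pCO2 = [CO2*]/KH = 1.078×10^-5 / 3.981×10^-2 = 271 μatm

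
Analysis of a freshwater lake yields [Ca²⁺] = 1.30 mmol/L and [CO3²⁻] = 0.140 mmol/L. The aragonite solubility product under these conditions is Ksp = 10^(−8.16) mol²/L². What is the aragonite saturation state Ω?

Ksp = 10^(−8.16) = 6.918×10^-9
Ω = [Ca²⁺][CO3²⁻]/Ksp = (1.30×10^-3)(0.140×10^-3) / 6.918×10^-9 = 26.3

Ω = 26.3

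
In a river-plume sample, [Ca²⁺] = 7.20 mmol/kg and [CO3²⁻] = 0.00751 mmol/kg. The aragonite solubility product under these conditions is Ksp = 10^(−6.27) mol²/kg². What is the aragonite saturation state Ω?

Ksp = 10^(−6.27) = 5.370×10^-7
Ω = [Ca²⁺][CO3²⁻]/Ksp = (7.20×10^-3)(0.00751×10^-3) / 5.370×10^-7 = 0.101

Ω = 0.101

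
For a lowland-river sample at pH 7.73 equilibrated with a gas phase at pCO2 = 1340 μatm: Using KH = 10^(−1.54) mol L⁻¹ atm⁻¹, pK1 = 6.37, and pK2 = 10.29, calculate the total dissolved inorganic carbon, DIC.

[CO2*] = KH · pCO2 = 10^(−1.54) × 1340×10^-6 = 3.865×10^-5 mol/L
α₀ = 1/(1 + K1/[H⁺] + K1K2/[H⁺]²) = 1/(1 + 10^+1.36 + 10^-1.20) = 0.04172
DIC = [CO2*]/α₀ = 3.865×10^-5 / 0.04172 = 0.926 mmol/L

DIC = 0.926 mmol/L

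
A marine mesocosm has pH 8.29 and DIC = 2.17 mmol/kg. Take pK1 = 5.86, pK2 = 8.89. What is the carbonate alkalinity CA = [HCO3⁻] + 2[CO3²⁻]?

CA = [HCO3⁻] + 2[CO3²⁻] = (α₁ + 2α₂)·DIC
At pH 8.29: [H⁺]/K1 = 10^-2.43 = 0.0037154, K2/[H⁺] = 10^-0.60 = 0.25119
α₁ = 1/(1 + 0.0037154 + 0.25119) = 1/1.2549 = 0.7969; α₂ = α₁·K2/[H⁺] = 0.2002
α₁ + 2α₂ = 1.1972
CA = 1.1972 × 2.17 = 2.60 mmol/kg

CA = 2.60 mmol/kg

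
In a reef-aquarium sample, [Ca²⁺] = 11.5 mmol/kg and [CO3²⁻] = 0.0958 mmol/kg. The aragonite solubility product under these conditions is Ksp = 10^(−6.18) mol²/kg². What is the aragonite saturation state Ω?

Ω = 1.67

Ksp = 10^(−6.18) = 6.607×10^-7
Ω = [Ca²⁺][CO3²⁻]/Ksp = (11.5×10^-3)(0.0958×10^-3) / 6.607×10^-7 = 1.67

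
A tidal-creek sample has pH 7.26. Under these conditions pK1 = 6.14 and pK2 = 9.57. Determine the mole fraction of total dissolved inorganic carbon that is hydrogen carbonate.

α₁ = 1 / (1 + [H⁺]/K1 + K2/[H⁺]) = 1 / (1 + 10^-1.12 + 10^-2.31)
   = 1 / (1 + 0.075858 + 0.0048978) = 1/1.0808 = 0.9253

α₁ = 0.925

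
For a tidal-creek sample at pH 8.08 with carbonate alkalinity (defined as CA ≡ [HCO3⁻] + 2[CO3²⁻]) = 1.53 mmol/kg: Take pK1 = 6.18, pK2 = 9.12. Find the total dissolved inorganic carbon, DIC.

CA = [HCO3⁻] + 2[CO3²⁻] = (α₁ + 2α₂)·DIC
At pH 8.08: [H⁺]/K1 = 10^-1.90 = 0.012589, K2/[H⁺] = 10^-1.04 = 0.091201
α₁ = 1/(1 + 0.012589 + 0.091201) = 1/1.1038 = 0.9060; α₂ = α₁·K2/[H⁺] = 0.08263
α₁ + 2α₂ = 1.0712
DIC = CA / (α₁ + 2α₂) = 1.53 / 1.0712 = 1.43 mmol/kg

DIC = 1.43 mmol/kg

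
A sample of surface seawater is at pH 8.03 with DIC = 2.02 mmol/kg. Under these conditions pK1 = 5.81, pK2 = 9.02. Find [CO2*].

α₀ = 1 / (1 + K1/[H⁺] + K1K2/[H⁺]²) = 1 / (1 + 10^+2.22 + 10^+1.23)
   = 1 / (1 + 165.96 + 16.982) = 1/183.94 = 0.005437
[CO2*] = α₀ × DIC = 0.005437 × 2.02 = 0.0110 mmol/kg = 11.0 μmol/kg

[CO2*] = 11.0 μmol/kg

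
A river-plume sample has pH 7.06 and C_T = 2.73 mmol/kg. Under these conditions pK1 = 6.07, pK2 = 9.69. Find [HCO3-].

[HCO3⁻] = 2.47 mmol/kg

α₁ = 1 / (1 + [H⁺]/K1 + K2/[H⁺]) = 1 / (1 + 10^-0.99 + 10^-2.63)
   = 1 / (1 + 0.10233 + 0.0023442) = 1/1.1047 = 0.9052
[HCO3⁻] = α₁ × DIC = 0.9052 × 2.73 = 2.47 mmol/kg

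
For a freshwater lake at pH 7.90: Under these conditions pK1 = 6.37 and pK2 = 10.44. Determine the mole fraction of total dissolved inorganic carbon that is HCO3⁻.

α₁ = 0.969

α₁ = 1 / (1 + [H⁺]/K1 + K2/[H⁺]) = 1 / (1 + 10^-1.53 + 10^-2.54)
   = 1 / (1 + 0.029512 + 0.0028840) = 1/1.0324 = 0.9686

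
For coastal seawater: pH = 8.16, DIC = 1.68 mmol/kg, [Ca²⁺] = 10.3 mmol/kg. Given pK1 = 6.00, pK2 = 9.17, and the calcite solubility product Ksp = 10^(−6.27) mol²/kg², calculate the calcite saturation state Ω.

Ω = 2.85

α₂ = 1 / (1 + [H⁺]/K2 + [H⁺]²/(K1K2)) = 1 / (1 + 10^+1.01 + 10^-1.15)
   = 1 / (1 + 10.233 + 0.070795) = 1/11.304 = 0.08847
[CO3²⁻] = α₂ × DIC = 0.08847 × 1.68 = 0.1486 mmol/kg
Ksp = 10^(−6.27) = 5.370×10^-7
Ω = [Ca²⁺][CO3²⁻]/Ksp = (10.3×10^-3)(1.486×10^-4) / 5.370×10^-7 = 2.85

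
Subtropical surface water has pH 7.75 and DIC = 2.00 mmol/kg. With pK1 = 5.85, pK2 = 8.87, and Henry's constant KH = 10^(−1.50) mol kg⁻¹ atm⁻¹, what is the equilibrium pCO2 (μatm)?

α₀ = 1 / (1 + K1/[H⁺] + K1K2/[H⁺]²) = 1 / (1 + 10^+1.90 + 10^+0.78)
   = 1 / (1 + 79.433 + 6.0256) = 1/86.458 = 0.01157
[CO2*] = α₀ × DIC = 0.01157 × 2.00 = 0.02313 mmol/kg
pCO2 = [CO2*]/KH = 2.313×10^-5 / 3.162×10^-2 = 732 μatm

pCO2 = 732 μatm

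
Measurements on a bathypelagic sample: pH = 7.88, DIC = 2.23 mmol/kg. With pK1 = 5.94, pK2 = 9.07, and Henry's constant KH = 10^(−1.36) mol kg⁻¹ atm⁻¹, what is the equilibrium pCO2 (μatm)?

α₀ = 1 / (1 + K1/[H⁺] + K1K2/[H⁺]²) = 1 / (1 + 10^+1.94 + 10^+0.75)
   = 1 / (1 + 87.096 + 5.6234) = 1/93.720 = 0.01067
[CO2*] = α₀ × DIC = 0.01067 × 2.23 = 0.02379 mmol/kg
pCO2 = [CO2*]/KH = 2.379×10^-5 / 4.365×10^-2 = 545 μatm

pCO2 = 545 μatm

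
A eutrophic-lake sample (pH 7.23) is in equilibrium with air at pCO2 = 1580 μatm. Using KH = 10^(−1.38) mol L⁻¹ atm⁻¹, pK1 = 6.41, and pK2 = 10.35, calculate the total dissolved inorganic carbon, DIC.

[CO2*] = KH · pCO2 = 10^(−1.38) × 1580×10^-6 = 6.587×10^-5 mol/L
α₀ = 1/(1 + K1/[H⁺] + K1K2/[H⁺]²) = 1/(1 + 10^+0.82 + 10^-2.30) = 0.1314
DIC = [CO2*]/α₀ = 6.587×10^-5 / 0.1314 = 0.501 mmol/L

DIC = 0.501 mmol/L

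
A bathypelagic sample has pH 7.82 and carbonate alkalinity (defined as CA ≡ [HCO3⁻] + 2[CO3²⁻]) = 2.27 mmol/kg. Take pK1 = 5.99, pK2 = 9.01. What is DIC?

CA = [HCO3⁻] + 2[CO3²⁻] = (α₁ + 2α₂)·DIC
At pH 7.82: [H⁺]/K1 = 10^-1.83 = 0.014791, K2/[H⁺] = 10^-1.19 = 0.064565
α₁ = 1/(1 + 0.014791 + 0.064565) = 1/1.0794 = 0.9265; α₂ = α₁·K2/[H⁺] = 0.05982
α₁ + 2α₂ = 1.0461
DIC = CA / (α₁ + 2α₂) = 2.27 / 1.0461 = 2.17 mmol/kg

DIC = 2.17 mmol/kg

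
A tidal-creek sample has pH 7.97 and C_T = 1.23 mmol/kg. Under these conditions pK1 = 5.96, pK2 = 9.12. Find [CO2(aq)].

α₀ = 1 / (1 + K1/[H⁺] + K1K2/[H⁺]²) = 1 / (1 + 10^+2.01 + 10^+0.86)
   = 1 / (1 + 102.33 + 7.2444) = 1/110.57 = 0.009044
[CO2*] = α₀ × DIC = 0.009044 × 1.23 = 0.0111 mmol/kg = 11.1 μmol/kg

[CO2*] = 11.1 μmol/kg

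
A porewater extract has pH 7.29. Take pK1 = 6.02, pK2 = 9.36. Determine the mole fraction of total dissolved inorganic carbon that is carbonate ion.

α₂ = 0.00801

α₂ = 1 / (1 + [H⁺]/K2 + [H⁺]²/(K1K2)) = 1 / (1 + 10^+2.07 + 10^+0.80)
   = 1 / (1 + 117.49 + 6.3096) = 1/124.80 = 0.008013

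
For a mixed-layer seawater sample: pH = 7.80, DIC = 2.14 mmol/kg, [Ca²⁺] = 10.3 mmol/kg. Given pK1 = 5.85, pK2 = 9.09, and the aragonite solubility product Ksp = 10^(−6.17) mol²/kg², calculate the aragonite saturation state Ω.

α₂ = 1 / (1 + [H⁺]/K2 + [H⁺]²/(K1K2)) = 1 / (1 + 10^+1.29 + 10^-0.66)
   = 1 / (1 + 19.498 + 0.21878) = 1/20.717 = 0.04827
[CO3²⁻] = α₂ × DIC = 0.04827 × 2.14 = 0.1033 mmol/kg
Ksp = 10^(−6.17) = 6.761×10^-7
Ω = [Ca²⁺][CO3²⁻]/Ksp = (10.3×10^-3)(1.033×10^-4) / 6.761×10^-7 = 1.57

Ω = 1.57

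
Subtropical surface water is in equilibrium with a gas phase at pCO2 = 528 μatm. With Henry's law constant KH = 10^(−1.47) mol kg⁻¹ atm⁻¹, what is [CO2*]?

KH = 10^(−1.47) = 3.388×10^-2 mol kg⁻¹ atm⁻¹
[CO2*] = KH · pCO2 = 3.388×10^-2 × 528×10^-6 atm = 1.79×10^-5 mol/kg

[CO2*] = 17.9 μmol/kg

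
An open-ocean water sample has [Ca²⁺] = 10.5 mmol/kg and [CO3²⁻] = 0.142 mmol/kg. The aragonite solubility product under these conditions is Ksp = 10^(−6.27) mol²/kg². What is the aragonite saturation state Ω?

Ksp = 10^(−6.27) = 5.370×10^-7
Ω = [Ca²⁺][CO3²⁻]/Ksp = (10.5×10^-3)(0.142×10^-3) / 5.370×10^-7 = 2.78

Ω = 2.78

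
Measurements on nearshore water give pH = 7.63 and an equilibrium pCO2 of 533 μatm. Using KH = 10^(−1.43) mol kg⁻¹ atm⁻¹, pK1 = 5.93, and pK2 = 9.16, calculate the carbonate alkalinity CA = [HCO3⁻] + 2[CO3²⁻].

[CO2*] = KH · pCO2 = 10^(−1.43) × 533×10^-6 = 1.980×10^-5 mol/kg
α₀ = 1/(1 + K1/[H⁺] + K1K2/[H⁺]²) = 1/(1 + 10^+1.70 + 10^+0.17) = 0.01901
DIC = [CO2*]/α₀ = 1.980×10^-5 / 0.01901 = 1.042 mmol/kg
CA = (α₁ + 2α₂)·DIC = (0.9529 + 2×0.02812) × 1.042 = 1.05 mmol/kg

CA = 1.05 mmol/kg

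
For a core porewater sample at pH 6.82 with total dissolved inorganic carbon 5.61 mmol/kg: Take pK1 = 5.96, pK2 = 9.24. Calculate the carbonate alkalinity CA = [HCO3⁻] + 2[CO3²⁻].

CA = [HCO3⁻] + 2[CO3²⁻] = (α₁ + 2α₂)·DIC
At pH 6.82: [H⁺]/K1 = 10^-0.86 = 0.13804, K2/[H⁺] = 10^-2.42 = 0.0038019
α₁ = 1/(1 + 0.13804 + 0.0038019) = 1/1.1418 = 0.8758; α₂ = α₁·K2/[H⁺] = 0.003330
α₁ + 2α₂ = 0.8824
CA = 0.8824 × 5.61 = 4.95 mmol/kg

CA = 4.95 mmol/kg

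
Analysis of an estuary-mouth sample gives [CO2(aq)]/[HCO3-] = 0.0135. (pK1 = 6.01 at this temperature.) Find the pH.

From K1 = [H⁺][HCO3-]/[CO2(aq)]:  pH = pK1 − log₁₀([CO2(aq)]/[HCO3-])
log₁₀(0.0135) = -1.870
pH = 6.01 − (-1.870) = 7.88

pH = 7.88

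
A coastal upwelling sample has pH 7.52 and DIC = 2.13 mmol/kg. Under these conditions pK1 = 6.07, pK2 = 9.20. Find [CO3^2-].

α₂ = 1 / (1 + [H⁺]/K2 + [H⁺]²/(K1K2)) = 1 / (1 + 10^+1.68 + 10^+0.23)
   = 1 / (1 + 47.863 + 1.6982) = 1/50.561 = 0.01978
[CO3²⁻] = α₂ × DIC = 0.01978 × 2.13 = 0.0421 mmol/kg

[CO3²⁻] = 0.0421 mmol/kg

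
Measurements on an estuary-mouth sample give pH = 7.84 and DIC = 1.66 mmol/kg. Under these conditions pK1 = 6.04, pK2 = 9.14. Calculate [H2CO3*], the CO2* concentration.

α₀ = 1 / (1 + K1/[H⁺] + K1K2/[H⁺]²) = 1 / (1 + 10^+1.80 + 10^+0.50)
   = 1 / (1 + 63.096 + 3.1623) = 1/67.258 = 0.01487
[CO2*] = α₀ × DIC = 0.01487 × 1.66 = 0.0247 mmol/kg

[CO2*] = 0.0247 mmol/kg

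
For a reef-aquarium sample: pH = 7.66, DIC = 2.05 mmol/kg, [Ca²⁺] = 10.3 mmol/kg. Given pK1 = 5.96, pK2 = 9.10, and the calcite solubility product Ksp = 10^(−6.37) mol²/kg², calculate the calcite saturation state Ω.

Ω = 1.70

α₂ = 1 / (1 + [H⁺]/K2 + [H⁺]²/(K1K2)) = 1 / (1 + 10^+1.44 + 10^-0.26)
   = 1 / (1 + 27.542 + 0.54954) = 1/29.092 = 0.03437
[CO3²⁻] = α₂ × DIC = 0.03437 × 2.05 = 0.07047 mmol/kg
Ksp = 10^(−6.37) = 4.266×10^-7
Ω = [Ca²⁺][CO3²⁻]/Ksp = (10.3×10^-3)(7.047×10^-5) / 4.266×10^-7 = 1.70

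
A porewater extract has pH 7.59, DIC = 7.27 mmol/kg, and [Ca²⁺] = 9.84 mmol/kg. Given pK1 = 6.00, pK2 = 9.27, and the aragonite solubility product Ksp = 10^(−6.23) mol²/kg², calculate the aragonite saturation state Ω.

Ω = 2.43

α₂ = 1 / (1 + [H⁺]/K2 + [H⁺]²/(K1K2)) = 1 / (1 + 10^+1.68 + 10^+0.09)
   = 1 / (1 + 47.863 + 1.2303) = 1/50.093 = 0.01996
[CO3²⁻] = α₂ × DIC = 0.01996 × 7.27 = 0.1451 mmol/kg
Ksp = 10^(−6.23) = 5.888×10^-7
Ω = [Ca²⁺][CO3²⁻]/Ksp = (9.84×10^-3)(1.451×10^-4) / 5.888×10^-7 = 2.43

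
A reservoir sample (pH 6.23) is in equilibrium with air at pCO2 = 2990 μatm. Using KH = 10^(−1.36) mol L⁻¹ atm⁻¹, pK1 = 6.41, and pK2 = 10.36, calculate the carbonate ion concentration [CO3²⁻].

[CO3²⁻] = 0.00639 μmol/L

[CO2*] = KH · pCO2 = 10^(−1.36) × 2990×10^-6 = 1.305×10^-4 mol/L
α₀ = 1/(1 + K1/[H⁺] + K1K2/[H⁺]²) = 1/(1 + 10^-0.18 + 10^-4.31) = 0.6021
DIC = [CO2*]/α₀ = 1.305×10^-4 / 0.6021 = 0.2168 mmol/L
[CO3²⁻] = α₂·DIC; α₂ = 2.949×10^-5, so [CO3²⁻] = 2.949×10^-5 × 0.2168 = 6.39×10^-6 mmol/L = 0.00639 μmol/L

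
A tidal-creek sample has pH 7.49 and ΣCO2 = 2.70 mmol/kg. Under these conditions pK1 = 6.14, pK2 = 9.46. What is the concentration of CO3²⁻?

[CO3²⁻] = 0.0274 mmol/kg

α₂ = 1 / (1 + [H⁺]/K2 + [H⁺]²/(K1K2)) = 1 / (1 + 10^+1.97 + 10^+0.62)
   = 1 / (1 + 93.325 + 4.1687) = 1/98.494 = 0.01015
[CO3²⁻] = α₂ × DIC = 0.01015 × 2.70 = 0.0274 mmol/kg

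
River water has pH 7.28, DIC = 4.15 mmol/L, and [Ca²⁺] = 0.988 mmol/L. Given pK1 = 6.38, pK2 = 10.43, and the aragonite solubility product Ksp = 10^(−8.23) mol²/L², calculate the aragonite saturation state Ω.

Ω = 0.438

α₂ = 1 / (1 + [H⁺]/K2 + [H⁺]²/(K1K2)) = 1 / (1 + 10^+3.15 + 10^+2.25)
   = 1 / (1 + 1412.5 + 177.83) = 1/1591.4 = 0.0006284
[CO3²⁻] = α₂ × DIC = 0.0006284 × 4.15 = 0.002608 mmol/L = 2.608 μmol/L
Ksp = 10^(−8.23) = 5.888×10^-9
Ω = [Ca²⁺][CO3²⁻]/Ksp = (0.988×10^-3)(2.608×10^-6) / 5.888×10^-9 = 0.438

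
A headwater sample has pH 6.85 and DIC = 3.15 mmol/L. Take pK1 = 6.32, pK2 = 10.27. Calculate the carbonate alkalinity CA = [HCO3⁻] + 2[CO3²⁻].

CA = [HCO3⁻] + 2[CO3²⁻] = (α₁ + 2α₂)·DIC
At pH 6.85: [H⁺]/K1 = 10^-0.53 = 0.29512, K2/[H⁺] = 10^-3.42 = 0.00038019
α₁ = 1/(1 + 0.29512 + 0.00038019) = 1/1.2955 = 0.7719; α₂ = α₁·K2/[H⁺] = 0.0002935
α₁ + 2α₂ = 0.7725
CA = 0.7725 × 3.15 = 2.43 mmol/L

CA = 2.43 mmol/L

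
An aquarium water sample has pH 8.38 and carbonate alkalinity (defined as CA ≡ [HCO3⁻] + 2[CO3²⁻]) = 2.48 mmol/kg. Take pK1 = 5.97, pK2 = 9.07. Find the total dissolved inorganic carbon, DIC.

CA = [HCO3⁻] + 2[CO3²⁻] = (α₁ + 2α₂)·DIC
At pH 8.38: [H⁺]/K1 = 10^-2.41 = 0.0038905, K2/[H⁺] = 10^-0.69 = 0.20417
α₁ = 1/(1 + 0.0038905 + 0.20417) = 1/1.2081 = 0.8278; α₂ = α₁·K2/[H⁺] = 0.1690
α₁ + 2α₂ = 1.1658
DIC = CA / (α₁ + 2α₂) = 2.48 / 1.1658 = 2.13 mmol/kg

DIC = 2.13 mmol/kg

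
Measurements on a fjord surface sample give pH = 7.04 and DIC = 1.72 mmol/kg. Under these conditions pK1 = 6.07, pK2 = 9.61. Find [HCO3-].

[HCO3⁻] = 1.55 mmol/kg

α₁ = 1 / (1 + [H⁺]/K1 + K2/[H⁺]) = 1 / (1 + 10^-0.97 + 10^-2.57)
   = 1 / (1 + 0.10715 + 0.0026915) = 1/1.1098 = 0.9010
[HCO3⁻] = α₁ × DIC = 0.9010 × 1.72 = 1.55 mmol/kg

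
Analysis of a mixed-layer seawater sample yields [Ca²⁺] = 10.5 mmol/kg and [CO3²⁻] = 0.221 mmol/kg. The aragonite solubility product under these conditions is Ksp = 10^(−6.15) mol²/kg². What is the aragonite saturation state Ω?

Ω = 3.28

Ksp = 10^(−6.15) = 7.079×10^-7
Ω = [Ca²⁺][CO3²⁻]/Ksp = (10.5×10^-3)(0.221×10^-3) / 7.079×10^-7 = 3.28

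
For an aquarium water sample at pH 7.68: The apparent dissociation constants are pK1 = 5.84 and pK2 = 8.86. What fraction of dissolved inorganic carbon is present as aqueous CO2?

α₀ = 1 / (1 + K1/[H⁺] + K1K2/[H⁺]²) = 1 / (1 + 10^+1.84 + 10^+0.66)
   = 1 / (1 + 69.183 + 4.5709) = 1/74.754 = 0.01338

α₀ = 0.0134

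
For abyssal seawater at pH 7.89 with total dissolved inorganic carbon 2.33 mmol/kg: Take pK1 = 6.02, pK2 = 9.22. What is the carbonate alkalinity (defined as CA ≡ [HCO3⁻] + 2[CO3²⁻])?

CA = [HCO3⁻] + 2[CO3²⁻] = (α₁ + 2α₂)·DIC
At pH 7.89: [H⁺]/K1 = 10^-1.87 = 0.013490, K2/[H⁺] = 10^-1.33 = 0.046774
α₁ = 1/(1 + 0.013490 + 0.046774) = 1/1.0603 = 0.9432; α₂ = α₁·K2/[H⁺] = 0.04412
α₁ + 2α₂ = 1.0314
CA = 1.0314 × 2.33 = 2.40 mmol/kg

CA = 2.40 mmol/kg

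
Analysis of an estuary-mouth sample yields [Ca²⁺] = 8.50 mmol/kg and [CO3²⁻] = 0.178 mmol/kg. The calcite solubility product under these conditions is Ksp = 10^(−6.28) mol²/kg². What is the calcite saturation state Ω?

Ω = 2.88

Ksp = 10^(−6.28) = 5.248×10^-7
Ω = [Ca²⁺][CO3²⁻]/Ksp = (8.50×10^-3)(0.178×10^-3) / 5.248×10^-7 = 2.88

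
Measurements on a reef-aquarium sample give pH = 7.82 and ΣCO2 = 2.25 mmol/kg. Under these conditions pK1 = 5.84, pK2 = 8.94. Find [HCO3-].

α₁ = 1 / (1 + [H⁺]/K1 + K2/[H⁺]) = 1 / (1 + 10^-1.98 + 10^-1.12)
   = 1 / (1 + 0.010471 + 0.075858) = 1/1.0863 = 0.9205
[HCO3⁻] = α₁ × DIC = 0.9205 × 2.25 = 2.07 mmol/kg

[HCO3⁻] = 2.07 mmol/kg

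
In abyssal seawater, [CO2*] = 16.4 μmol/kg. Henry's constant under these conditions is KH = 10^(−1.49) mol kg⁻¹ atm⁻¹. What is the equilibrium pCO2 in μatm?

pCO2 = 507 μatm

KH = 10^(−1.49) = 3.236×10^-2 mol kg⁻¹ atm⁻¹
pCO2 = [CO2*]/KH = 16.4×10^-6 / 3.236×10^-2 = 5.07×10^-4 atm = 507 μatm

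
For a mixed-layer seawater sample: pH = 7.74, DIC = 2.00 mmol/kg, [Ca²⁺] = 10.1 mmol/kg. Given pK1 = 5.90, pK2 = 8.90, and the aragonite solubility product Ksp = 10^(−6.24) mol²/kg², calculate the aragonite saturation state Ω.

Ω = 2.24

α₂ = 1 / (1 + [H⁺]/K2 + [H⁺]²/(K1K2)) = 1 / (1 + 10^+1.16 + 10^-0.68)
   = 1 / (1 + 14.454 + 0.20893) = 1/15.663 = 0.06384
[CO3²⁻] = α₂ × DIC = 0.06384 × 2.00 = 0.1277 mmol/kg
Ksp = 10^(−6.24) = 5.754×10^-7
Ω = [Ca²⁺][CO3²⁻]/Ksp = (10.1×10^-3)(1.277×10^-4) / 5.754×10^-7 = 2.24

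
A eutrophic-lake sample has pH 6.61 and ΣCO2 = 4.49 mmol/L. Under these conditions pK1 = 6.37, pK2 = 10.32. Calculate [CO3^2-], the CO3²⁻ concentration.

[CO3²⁻] = 0.556 μmol/L

α₂ = 1 / (1 + [H⁺]/K2 + [H⁺]²/(K1K2)) = 1 / (1 + 10^+3.71 + 10^+3.47)
   = 1 / (1 + 5128.6 + 2951.2) = 1/8080.8 = 0.0001237
[CO3²⁻] = α₂ × DIC = 0.0001237 × 4.49 = 0.000556 mmol/L = 0.556 μmol/L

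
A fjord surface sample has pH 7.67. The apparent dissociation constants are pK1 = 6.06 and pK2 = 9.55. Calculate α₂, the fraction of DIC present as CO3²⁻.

α₂ = 1 / (1 + [H⁺]/K2 + [H⁺]²/(K1K2)) = 1 / (1 + 10^+1.88 + 10^+0.27)
   = 1 / (1 + 75.858 + 1.8621) = 1/78.720 = 0.01270

α₂ = 0.0127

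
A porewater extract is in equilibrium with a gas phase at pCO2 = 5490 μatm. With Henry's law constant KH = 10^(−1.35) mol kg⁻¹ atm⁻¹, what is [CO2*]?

KH = 10^(−1.35) = 4.467×10^-2 mol kg⁻¹ atm⁻¹
[CO2*] = KH · pCO2 = 4.467×10^-2 × 5490×10^-6 atm = 2.45×10^-4 mol/kg

[CO2*] = 245 μmol/kg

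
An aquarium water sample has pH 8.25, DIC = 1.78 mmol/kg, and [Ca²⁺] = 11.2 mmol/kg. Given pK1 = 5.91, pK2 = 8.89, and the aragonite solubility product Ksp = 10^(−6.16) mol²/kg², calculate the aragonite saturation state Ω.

α₂ = 1 / (1 + [H⁺]/K2 + [H⁺]²/(K1K2)) = 1 / (1 + 10^+0.64 + 10^-1.70)
   = 1 / (1 + 4.3652 + 0.019953) = 1/5.3851 = 0.1857
[CO3²⁻] = α₂ × DIC = 0.1857 × 1.78 = 0.3305 mmol/kg
Ksp = 10^(−6.16) = 6.918×10^-7
Ω = [Ca²⁺][CO3²⁻]/Ksp = (11.2×10^-3)(3.305×10^-4) / 6.918×10^-7 = 5.35

Ω = 5.35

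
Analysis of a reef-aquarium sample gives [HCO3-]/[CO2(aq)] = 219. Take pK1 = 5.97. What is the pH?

From K1 = [H⁺][HCO3-]/[CO2(aq)]:  pH = pK1 + log₁₀([HCO3-]/[CO2(aq)])
log₁₀(219) = +2.340
pH = 5.97 + (+2.340) = 8.31

pH = 8.31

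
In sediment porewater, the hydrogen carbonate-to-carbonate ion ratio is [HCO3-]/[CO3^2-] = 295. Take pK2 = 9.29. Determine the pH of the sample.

pH = 6.82

From K2 = [H⁺][CO3^2-]/[HCO3-]:  pH = pK2 − log₁₀([HCO3-]/[CO3^2-])
log₁₀(295) = +2.470
pH = 9.29 − (+2.470) = 6.82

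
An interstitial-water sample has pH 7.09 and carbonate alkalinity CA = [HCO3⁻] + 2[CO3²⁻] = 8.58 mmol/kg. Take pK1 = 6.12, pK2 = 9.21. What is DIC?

CA = [HCO3⁻] + 2[CO3²⁻] = (α₁ + 2α₂)·DIC
At pH 7.09: [H⁺]/K1 = 10^-0.97 = 0.10715, K2/[H⁺] = 10^-2.12 = 0.0075858
α₁ = 1/(1 + 0.10715 + 0.0075858) = 1/1.1147 = 0.8971; α₂ = α₁·K2/[H⁺] = 0.006805
α₁ + 2α₂ = 0.9107
DIC = CA / (α₁ + 2α₂) = 8.58 / 0.9107 = 9.42 mmol/kg

DIC = 9.42 mmol/kg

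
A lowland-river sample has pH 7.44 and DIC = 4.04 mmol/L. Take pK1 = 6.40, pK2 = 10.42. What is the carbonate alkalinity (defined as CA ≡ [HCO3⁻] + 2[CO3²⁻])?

CA = [HCO3⁻] + 2[CO3²⁻] = (α₁ + 2α₂)·DIC
At pH 7.44: [H⁺]/K1 = 10^-1.04 = 0.091201, K2/[H⁺] = 10^-2.98 = 0.0010471
α₁ = 1/(1 + 0.091201 + 0.0010471) = 1/1.0922 = 0.9155; α₂ = α₁·K2/[H⁺] = 0.0009587
α₁ + 2α₂ = 0.9175
CA = 0.9175 × 4.04 = 3.71 mmol/L

CA = 3.71 mmol/L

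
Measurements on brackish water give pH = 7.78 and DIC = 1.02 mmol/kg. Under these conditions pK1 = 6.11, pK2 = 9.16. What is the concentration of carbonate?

α₂ = 1 / (1 + [H⁺]/K2 + [H⁺]²/(K1K2)) = 1 / (1 + 10^+1.38 + 10^-0.29)
   = 1 / (1 + 23.988 + 0.51286) = 1/25.501 = 0.03921
[CO3²⁻] = α₂ × DIC = 0.03921 × 1.02 = 0.0400 mmol/kg

[CO3²⁻] = 0.0400 mmol/kg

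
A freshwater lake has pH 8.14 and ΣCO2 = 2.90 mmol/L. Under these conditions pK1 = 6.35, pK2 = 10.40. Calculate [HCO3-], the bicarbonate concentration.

α₁ = 1 / (1 + [H⁺]/K1 + K2/[H⁺]) = 1 / (1 + 10^-1.79 + 10^-2.26)
   = 1 / (1 + 0.016218 + 0.0054954) = 1/1.0217 = 0.9787
[HCO3⁻] = α₁ × DIC = 0.9787 × 2.90 = 2.84 mmol/L

[HCO3⁻] = 2.84 mmol/L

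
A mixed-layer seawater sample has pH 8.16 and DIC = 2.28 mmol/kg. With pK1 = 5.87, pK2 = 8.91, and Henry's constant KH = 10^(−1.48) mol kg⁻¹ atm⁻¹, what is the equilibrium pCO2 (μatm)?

pCO2 = 299 μatm

α₀ = 1 / (1 + K1/[H⁺] + K1K2/[H⁺]²) = 1 / (1 + 10^+2.29 + 10^+1.54)
   = 1 / (1 + 194.98 + 34.674) = 1/230.66 = 0.004335
[CO2*] = α₀ × DIC = 0.004335 × 2.28 = 0.009885 mmol/kg = 9.885 μmol/kg
pCO2 = [CO2*]/KH = 9.885×10^-6 / 3.311×10^-2 = 299 μatm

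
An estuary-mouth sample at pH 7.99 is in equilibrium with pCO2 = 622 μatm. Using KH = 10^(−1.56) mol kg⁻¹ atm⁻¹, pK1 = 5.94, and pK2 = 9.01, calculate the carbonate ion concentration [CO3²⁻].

[CO3²⁻] = 0.184 mmol/kg

[CO2*] = KH · pCO2 = 10^(−1.56) × 622×10^-6 = 1.713×10^-5 mol/kg
α₀ = 1/(1 + K1/[H⁺] + K1K2/[H⁺]²) = 1/(1 + 10^+2.05 + 10^+1.03) = 0.008070
DIC = [CO2*]/α₀ = 1.713×10^-5 / 0.008070 = 2.123 mmol/kg
[CO3²⁻] = α₂·DIC; α₂ = 0.08647, so [CO3²⁻] = 0.08647 × 2.123 = 0.184 mmol/kg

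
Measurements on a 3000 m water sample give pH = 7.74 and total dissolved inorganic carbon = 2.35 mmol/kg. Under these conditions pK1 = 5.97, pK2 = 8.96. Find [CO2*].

α₀ = 1 / (1 + K1/[H⁺] + K1K2/[H⁺]²) = 1 / (1 + 10^+1.77 + 10^+0.55)
   = 1 / (1 + 58.884 + 3.5481) = 1/63.432 = 0.01576
[CO2*] = α₀ × DIC = 0.01576 × 2.35 = 0.0370 mmol/kg

[CO2*] = 0.0370 mmol/kg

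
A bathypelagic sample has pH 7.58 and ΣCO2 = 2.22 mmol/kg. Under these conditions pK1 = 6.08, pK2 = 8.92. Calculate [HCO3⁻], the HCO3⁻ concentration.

[HCO3⁻] = 2.06 mmol/kg

α₁ = 1 / (1 + [H⁺]/K1 + K2/[H⁺]) = 1 / (1 + 10^-1.50 + 10^-1.34)
   = 1 / (1 + 0.031623 + 0.045709) = 1/1.0773 = 0.9282
[HCO3⁻] = α₁ × DIC = 0.9282 × 2.22 = 2.06 mmol/kg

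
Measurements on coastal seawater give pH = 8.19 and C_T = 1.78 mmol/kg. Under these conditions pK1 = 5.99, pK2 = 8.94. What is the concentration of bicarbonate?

α₁ = 1 / (1 + [H⁺]/K1 + K2/[H⁺]) = 1 / (1 + 10^-2.20 + 10^-0.75)
   = 1 / (1 + 0.0063096 + 0.17783) = 1/1.1841 = 0.8445
[HCO3⁻] = α₁ × DIC = 0.8445 × 1.78 = 1.50 mmol/kg

[HCO3⁻] = 1.50 mmol/kg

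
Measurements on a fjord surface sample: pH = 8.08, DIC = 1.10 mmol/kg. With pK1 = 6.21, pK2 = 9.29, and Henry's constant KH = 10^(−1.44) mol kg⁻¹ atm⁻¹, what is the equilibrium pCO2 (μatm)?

α₀ = 1 / (1 + K1/[H⁺] + K1K2/[H⁺]²) = 1 / (1 + 10^+1.87 + 10^+0.66)
   = 1 / (1 + 74.131 + 4.5709) = 1/79.702 = 0.01255
[CO2*] = α₀ × DIC = 0.01255 × 1.10 = 0.01380 mmol/kg = 13.80 μmol/kg
pCO2 = [CO2*]/KH = 1.380×10^-5 / 3.631×10^-2 = 380 μatm

pCO2 = 380 μatm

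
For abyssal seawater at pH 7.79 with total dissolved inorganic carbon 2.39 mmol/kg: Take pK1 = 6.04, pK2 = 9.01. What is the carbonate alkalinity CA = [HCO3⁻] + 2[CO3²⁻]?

CA = 2.48 mmol/kg

CA = [HCO3⁻] + 2[CO3²⁻] = (α₁ + 2α₂)·DIC
At pH 7.79: [H⁺]/K1 = 10^-1.75 = 0.017783, K2/[H⁺] = 10^-1.22 = 0.060256
α₁ = 1/(1 + 0.017783 + 0.060256) = 1/1.0780 = 0.9276; α₂ = α₁·K2/[H⁺] = 0.05589
α₁ + 2α₂ = 1.0394
CA = 1.0394 × 2.39 = 2.48 mmol/kg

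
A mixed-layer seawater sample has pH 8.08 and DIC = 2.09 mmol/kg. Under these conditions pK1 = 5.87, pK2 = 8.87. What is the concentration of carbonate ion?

[CO3²⁻] = 0.290 mmol/kg

α₂ = 1 / (1 + [H⁺]/K2 + [H⁺]²/(K1K2)) = 1 / (1 + 10^+0.79 + 10^-1.42)
   = 1 / (1 + 6.1660 + 0.038019) = 1/7.2040 = 0.1388
[CO3²⁻] = α₂ × DIC = 0.1388 × 2.09 = 0.290 mmol/kg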